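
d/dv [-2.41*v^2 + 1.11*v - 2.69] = 1.11 - 4.82*v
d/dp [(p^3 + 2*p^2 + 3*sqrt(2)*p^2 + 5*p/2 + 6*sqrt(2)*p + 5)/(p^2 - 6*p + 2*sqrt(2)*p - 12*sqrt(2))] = (p^4 - 12*p^3 + 4*sqrt(2)*p^3 - 56*sqrt(2)*p^2 - 5*p^2/2 - 154*p - 48*sqrt(2)*p - 114 - 40*sqrt(2))/(p^4 - 12*p^3 + 4*sqrt(2)*p^3 - 48*sqrt(2)*p^2 + 44*p^2 - 96*p + 144*sqrt(2)*p + 288)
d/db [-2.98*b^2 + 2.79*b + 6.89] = 2.79 - 5.96*b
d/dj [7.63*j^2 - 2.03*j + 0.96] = 15.26*j - 2.03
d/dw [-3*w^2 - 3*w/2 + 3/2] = -6*w - 3/2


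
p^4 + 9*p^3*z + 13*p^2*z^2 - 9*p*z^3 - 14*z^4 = (p - z)*(p + z)*(p + 2*z)*(p + 7*z)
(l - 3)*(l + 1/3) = l^2 - 8*l/3 - 1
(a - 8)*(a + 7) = a^2 - a - 56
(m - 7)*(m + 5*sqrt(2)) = m^2 - 7*m + 5*sqrt(2)*m - 35*sqrt(2)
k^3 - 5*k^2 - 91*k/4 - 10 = (k - 8)*(k + 1/2)*(k + 5/2)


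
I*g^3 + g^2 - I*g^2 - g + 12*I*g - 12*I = (g - 4*I)*(g + 3*I)*(I*g - I)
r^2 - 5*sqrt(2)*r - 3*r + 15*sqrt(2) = (r - 3)*(r - 5*sqrt(2))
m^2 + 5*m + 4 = (m + 1)*(m + 4)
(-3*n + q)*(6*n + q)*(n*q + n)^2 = -18*n^4*q^2 - 36*n^4*q - 18*n^4 + 3*n^3*q^3 + 6*n^3*q^2 + 3*n^3*q + n^2*q^4 + 2*n^2*q^3 + n^2*q^2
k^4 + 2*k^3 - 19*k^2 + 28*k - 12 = (k - 2)*(k - 1)^2*(k + 6)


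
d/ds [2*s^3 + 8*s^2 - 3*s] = 6*s^2 + 16*s - 3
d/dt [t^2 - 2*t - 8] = 2*t - 2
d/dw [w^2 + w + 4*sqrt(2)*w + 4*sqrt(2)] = 2*w + 1 + 4*sqrt(2)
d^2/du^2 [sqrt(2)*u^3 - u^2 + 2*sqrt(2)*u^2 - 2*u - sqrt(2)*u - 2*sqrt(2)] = 6*sqrt(2)*u - 2 + 4*sqrt(2)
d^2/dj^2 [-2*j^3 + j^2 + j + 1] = 2 - 12*j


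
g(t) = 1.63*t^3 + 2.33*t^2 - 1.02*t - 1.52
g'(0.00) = -1.02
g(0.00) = -1.52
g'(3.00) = 56.97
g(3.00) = 60.40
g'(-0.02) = -1.11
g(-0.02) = -1.50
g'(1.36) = 14.36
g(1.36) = 5.50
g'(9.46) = 480.68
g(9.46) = 1577.29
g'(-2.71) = 22.26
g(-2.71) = -14.09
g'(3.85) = 89.40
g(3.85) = 122.11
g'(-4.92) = 94.42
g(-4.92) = -134.23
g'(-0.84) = -1.48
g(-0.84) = 0.01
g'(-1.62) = 4.26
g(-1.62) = -0.68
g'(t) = 4.89*t^2 + 4.66*t - 1.02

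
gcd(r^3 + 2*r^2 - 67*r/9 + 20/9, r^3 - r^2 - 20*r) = r + 4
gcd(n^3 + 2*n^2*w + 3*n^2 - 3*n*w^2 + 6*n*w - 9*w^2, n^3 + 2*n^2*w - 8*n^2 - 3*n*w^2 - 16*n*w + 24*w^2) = -n^2 - 2*n*w + 3*w^2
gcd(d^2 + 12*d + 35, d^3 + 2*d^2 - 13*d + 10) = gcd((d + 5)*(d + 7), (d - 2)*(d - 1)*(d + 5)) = d + 5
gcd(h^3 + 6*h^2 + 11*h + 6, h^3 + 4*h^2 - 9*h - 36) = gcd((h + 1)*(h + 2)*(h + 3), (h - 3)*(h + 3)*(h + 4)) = h + 3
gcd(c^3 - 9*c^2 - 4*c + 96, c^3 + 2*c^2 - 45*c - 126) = c + 3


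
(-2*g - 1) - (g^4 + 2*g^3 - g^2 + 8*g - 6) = -g^4 - 2*g^3 + g^2 - 10*g + 5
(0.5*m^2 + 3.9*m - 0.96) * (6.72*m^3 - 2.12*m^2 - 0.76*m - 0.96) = 3.36*m^5 + 25.148*m^4 - 15.0992*m^3 - 1.4088*m^2 - 3.0144*m + 0.9216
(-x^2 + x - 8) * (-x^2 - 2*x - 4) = x^4 + x^3 + 10*x^2 + 12*x + 32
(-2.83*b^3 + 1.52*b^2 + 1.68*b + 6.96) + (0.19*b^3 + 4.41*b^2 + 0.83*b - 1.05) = -2.64*b^3 + 5.93*b^2 + 2.51*b + 5.91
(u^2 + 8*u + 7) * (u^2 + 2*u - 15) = u^4 + 10*u^3 + 8*u^2 - 106*u - 105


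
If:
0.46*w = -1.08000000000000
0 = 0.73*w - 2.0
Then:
No Solution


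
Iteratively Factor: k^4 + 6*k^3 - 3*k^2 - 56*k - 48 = (k + 4)*(k^3 + 2*k^2 - 11*k - 12) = (k + 1)*(k + 4)*(k^2 + k - 12) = (k + 1)*(k + 4)^2*(k - 3)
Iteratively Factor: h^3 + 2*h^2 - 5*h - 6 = (h + 3)*(h^2 - h - 2) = (h - 2)*(h + 3)*(h + 1)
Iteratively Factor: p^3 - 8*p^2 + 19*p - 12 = (p - 1)*(p^2 - 7*p + 12) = (p - 3)*(p - 1)*(p - 4)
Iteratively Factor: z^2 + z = (z + 1)*(z)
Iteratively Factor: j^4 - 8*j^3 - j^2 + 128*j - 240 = (j - 5)*(j^3 - 3*j^2 - 16*j + 48) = (j - 5)*(j - 4)*(j^2 + j - 12) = (j - 5)*(j - 4)*(j - 3)*(j + 4)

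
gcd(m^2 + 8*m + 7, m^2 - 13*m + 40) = 1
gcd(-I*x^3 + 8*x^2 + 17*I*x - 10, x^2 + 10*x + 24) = 1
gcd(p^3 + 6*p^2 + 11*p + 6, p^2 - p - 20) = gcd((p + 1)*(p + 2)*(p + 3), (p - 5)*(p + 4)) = 1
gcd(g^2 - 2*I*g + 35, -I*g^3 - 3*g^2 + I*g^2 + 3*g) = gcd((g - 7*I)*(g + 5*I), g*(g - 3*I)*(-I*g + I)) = 1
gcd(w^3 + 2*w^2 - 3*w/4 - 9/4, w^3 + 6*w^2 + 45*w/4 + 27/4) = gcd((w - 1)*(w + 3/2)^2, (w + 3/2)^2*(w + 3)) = w^2 + 3*w + 9/4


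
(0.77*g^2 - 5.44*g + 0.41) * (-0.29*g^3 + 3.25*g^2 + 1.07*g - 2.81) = -0.2233*g^5 + 4.0801*g^4 - 16.975*g^3 - 6.652*g^2 + 15.7251*g - 1.1521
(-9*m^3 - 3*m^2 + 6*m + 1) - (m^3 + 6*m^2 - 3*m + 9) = -10*m^3 - 9*m^2 + 9*m - 8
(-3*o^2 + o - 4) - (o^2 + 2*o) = -4*o^2 - o - 4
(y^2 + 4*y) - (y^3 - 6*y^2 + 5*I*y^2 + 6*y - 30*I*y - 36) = -y^3 + 7*y^2 - 5*I*y^2 - 2*y + 30*I*y + 36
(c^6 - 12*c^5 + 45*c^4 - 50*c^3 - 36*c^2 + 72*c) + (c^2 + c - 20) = c^6 - 12*c^5 + 45*c^4 - 50*c^3 - 35*c^2 + 73*c - 20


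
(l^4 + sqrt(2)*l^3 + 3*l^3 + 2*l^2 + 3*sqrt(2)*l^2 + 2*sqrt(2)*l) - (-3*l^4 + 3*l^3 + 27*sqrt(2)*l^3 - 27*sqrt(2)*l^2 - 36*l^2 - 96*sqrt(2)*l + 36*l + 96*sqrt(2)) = 4*l^4 - 26*sqrt(2)*l^3 + 38*l^2 + 30*sqrt(2)*l^2 - 36*l + 98*sqrt(2)*l - 96*sqrt(2)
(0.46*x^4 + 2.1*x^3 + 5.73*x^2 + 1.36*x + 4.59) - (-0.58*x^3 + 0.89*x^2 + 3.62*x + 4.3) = 0.46*x^4 + 2.68*x^3 + 4.84*x^2 - 2.26*x + 0.29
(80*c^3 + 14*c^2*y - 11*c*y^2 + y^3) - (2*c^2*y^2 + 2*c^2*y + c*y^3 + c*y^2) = 80*c^3 - 2*c^2*y^2 + 12*c^2*y - c*y^3 - 12*c*y^2 + y^3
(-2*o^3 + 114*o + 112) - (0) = -2*o^3 + 114*o + 112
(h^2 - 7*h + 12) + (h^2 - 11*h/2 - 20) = 2*h^2 - 25*h/2 - 8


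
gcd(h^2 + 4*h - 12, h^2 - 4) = h - 2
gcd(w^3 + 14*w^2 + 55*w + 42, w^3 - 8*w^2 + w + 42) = 1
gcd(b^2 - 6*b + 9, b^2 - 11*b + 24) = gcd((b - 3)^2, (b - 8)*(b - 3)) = b - 3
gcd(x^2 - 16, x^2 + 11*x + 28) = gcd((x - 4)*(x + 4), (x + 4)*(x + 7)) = x + 4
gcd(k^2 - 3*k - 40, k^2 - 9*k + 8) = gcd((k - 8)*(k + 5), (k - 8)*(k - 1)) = k - 8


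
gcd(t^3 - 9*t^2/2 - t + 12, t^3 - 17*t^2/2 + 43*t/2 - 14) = t - 4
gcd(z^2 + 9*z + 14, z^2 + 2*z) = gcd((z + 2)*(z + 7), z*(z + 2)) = z + 2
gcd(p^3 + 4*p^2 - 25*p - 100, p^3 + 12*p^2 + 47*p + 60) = p^2 + 9*p + 20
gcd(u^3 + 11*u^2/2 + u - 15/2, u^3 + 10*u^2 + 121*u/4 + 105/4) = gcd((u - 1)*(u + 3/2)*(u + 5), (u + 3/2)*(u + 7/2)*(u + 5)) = u^2 + 13*u/2 + 15/2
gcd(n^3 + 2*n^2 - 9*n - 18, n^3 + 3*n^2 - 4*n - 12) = n^2 + 5*n + 6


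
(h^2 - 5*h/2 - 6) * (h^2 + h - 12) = h^4 - 3*h^3/2 - 41*h^2/2 + 24*h + 72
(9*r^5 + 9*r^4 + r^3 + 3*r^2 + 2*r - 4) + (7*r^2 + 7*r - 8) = 9*r^5 + 9*r^4 + r^3 + 10*r^2 + 9*r - 12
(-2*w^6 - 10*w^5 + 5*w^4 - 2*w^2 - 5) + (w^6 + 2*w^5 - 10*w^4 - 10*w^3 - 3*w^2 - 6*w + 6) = -w^6 - 8*w^5 - 5*w^4 - 10*w^3 - 5*w^2 - 6*w + 1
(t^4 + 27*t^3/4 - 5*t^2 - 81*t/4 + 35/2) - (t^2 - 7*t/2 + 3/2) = t^4 + 27*t^3/4 - 6*t^2 - 67*t/4 + 16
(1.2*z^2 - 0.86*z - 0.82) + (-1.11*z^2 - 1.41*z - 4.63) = 0.0899999999999999*z^2 - 2.27*z - 5.45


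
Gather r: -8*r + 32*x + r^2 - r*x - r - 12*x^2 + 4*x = r^2 + r*(-x - 9) - 12*x^2 + 36*x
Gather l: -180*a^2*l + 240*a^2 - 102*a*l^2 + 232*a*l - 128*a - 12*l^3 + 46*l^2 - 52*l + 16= 240*a^2 - 128*a - 12*l^3 + l^2*(46 - 102*a) + l*(-180*a^2 + 232*a - 52) + 16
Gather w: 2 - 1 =1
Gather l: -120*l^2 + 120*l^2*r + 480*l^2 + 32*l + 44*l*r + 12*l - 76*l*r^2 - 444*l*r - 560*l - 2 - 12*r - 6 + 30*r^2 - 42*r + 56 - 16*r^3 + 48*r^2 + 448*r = l^2*(120*r + 360) + l*(-76*r^2 - 400*r - 516) - 16*r^3 + 78*r^2 + 394*r + 48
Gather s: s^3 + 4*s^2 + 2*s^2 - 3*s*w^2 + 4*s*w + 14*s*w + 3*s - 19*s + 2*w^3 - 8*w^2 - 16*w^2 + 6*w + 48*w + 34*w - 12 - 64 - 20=s^3 + 6*s^2 + s*(-3*w^2 + 18*w - 16) + 2*w^3 - 24*w^2 + 88*w - 96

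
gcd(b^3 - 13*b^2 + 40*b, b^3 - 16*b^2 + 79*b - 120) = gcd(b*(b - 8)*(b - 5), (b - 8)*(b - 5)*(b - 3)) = b^2 - 13*b + 40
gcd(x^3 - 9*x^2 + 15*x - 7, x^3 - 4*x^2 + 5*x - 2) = x^2 - 2*x + 1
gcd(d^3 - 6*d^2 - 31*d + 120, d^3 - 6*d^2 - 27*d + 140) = d + 5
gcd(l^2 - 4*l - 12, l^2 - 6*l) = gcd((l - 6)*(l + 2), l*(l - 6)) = l - 6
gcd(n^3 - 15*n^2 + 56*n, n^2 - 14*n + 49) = n - 7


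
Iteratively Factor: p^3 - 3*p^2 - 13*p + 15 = (p - 1)*(p^2 - 2*p - 15) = (p - 1)*(p + 3)*(p - 5)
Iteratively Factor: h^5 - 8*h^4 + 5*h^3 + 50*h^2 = (h - 5)*(h^4 - 3*h^3 - 10*h^2) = (h - 5)*(h + 2)*(h^3 - 5*h^2) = h*(h - 5)*(h + 2)*(h^2 - 5*h) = h^2*(h - 5)*(h + 2)*(h - 5)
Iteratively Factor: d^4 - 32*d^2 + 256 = (d + 4)*(d^3 - 4*d^2 - 16*d + 64) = (d + 4)^2*(d^2 - 8*d + 16) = (d - 4)*(d + 4)^2*(d - 4)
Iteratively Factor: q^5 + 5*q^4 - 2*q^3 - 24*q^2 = (q + 4)*(q^4 + q^3 - 6*q^2) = q*(q + 4)*(q^3 + q^2 - 6*q) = q*(q + 3)*(q + 4)*(q^2 - 2*q) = q^2*(q + 3)*(q + 4)*(q - 2)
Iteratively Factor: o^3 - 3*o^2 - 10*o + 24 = (o + 3)*(o^2 - 6*o + 8) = (o - 4)*(o + 3)*(o - 2)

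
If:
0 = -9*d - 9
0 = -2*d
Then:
No Solution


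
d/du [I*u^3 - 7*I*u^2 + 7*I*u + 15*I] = I*(3*u^2 - 14*u + 7)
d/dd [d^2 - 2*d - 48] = 2*d - 2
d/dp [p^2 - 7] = 2*p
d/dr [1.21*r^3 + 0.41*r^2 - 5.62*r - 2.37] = 3.63*r^2 + 0.82*r - 5.62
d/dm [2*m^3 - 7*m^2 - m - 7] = 6*m^2 - 14*m - 1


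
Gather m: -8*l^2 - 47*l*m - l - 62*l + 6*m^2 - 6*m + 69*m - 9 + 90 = -8*l^2 - 63*l + 6*m^2 + m*(63 - 47*l) + 81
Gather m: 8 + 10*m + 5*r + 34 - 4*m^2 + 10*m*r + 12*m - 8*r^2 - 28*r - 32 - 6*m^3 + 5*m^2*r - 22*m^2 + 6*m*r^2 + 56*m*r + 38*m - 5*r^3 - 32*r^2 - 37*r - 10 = -6*m^3 + m^2*(5*r - 26) + m*(6*r^2 + 66*r + 60) - 5*r^3 - 40*r^2 - 60*r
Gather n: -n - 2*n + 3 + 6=9 - 3*n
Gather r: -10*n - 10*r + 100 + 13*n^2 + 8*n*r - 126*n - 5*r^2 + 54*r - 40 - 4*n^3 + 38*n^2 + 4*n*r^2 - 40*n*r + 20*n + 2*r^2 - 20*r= -4*n^3 + 51*n^2 - 116*n + r^2*(4*n - 3) + r*(24 - 32*n) + 60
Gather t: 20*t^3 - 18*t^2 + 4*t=20*t^3 - 18*t^2 + 4*t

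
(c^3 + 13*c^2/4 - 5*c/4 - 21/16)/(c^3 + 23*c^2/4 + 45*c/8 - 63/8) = (c + 1/2)/(c + 3)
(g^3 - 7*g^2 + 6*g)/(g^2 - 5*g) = (g^2 - 7*g + 6)/(g - 5)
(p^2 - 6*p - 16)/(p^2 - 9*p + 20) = (p^2 - 6*p - 16)/(p^2 - 9*p + 20)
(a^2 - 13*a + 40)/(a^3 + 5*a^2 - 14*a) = (a^2 - 13*a + 40)/(a*(a^2 + 5*a - 14))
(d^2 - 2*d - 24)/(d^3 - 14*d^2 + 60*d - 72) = (d + 4)/(d^2 - 8*d + 12)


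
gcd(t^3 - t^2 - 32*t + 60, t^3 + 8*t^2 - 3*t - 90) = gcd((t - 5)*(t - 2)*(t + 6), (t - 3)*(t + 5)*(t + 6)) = t + 6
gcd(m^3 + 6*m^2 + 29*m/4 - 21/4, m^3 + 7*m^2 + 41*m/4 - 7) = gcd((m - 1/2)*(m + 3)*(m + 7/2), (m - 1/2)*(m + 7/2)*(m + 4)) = m^2 + 3*m - 7/4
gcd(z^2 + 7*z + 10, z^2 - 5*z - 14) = z + 2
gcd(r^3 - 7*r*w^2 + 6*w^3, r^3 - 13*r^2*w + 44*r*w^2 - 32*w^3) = r - w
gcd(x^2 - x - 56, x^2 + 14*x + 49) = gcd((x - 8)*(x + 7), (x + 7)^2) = x + 7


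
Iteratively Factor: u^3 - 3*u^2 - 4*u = (u + 1)*(u^2 - 4*u) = (u - 4)*(u + 1)*(u)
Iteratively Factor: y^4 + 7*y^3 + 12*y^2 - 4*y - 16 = (y + 4)*(y^3 + 3*y^2 - 4) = (y + 2)*(y + 4)*(y^2 + y - 2) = (y + 2)^2*(y + 4)*(y - 1)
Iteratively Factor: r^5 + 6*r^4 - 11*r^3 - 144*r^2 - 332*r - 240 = (r - 5)*(r^4 + 11*r^3 + 44*r^2 + 76*r + 48) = (r - 5)*(r + 3)*(r^3 + 8*r^2 + 20*r + 16) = (r - 5)*(r + 2)*(r + 3)*(r^2 + 6*r + 8) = (r - 5)*(r + 2)^2*(r + 3)*(r + 4)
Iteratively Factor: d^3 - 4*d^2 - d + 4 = (d - 4)*(d^2 - 1) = (d - 4)*(d - 1)*(d + 1)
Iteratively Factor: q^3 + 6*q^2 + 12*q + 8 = (q + 2)*(q^2 + 4*q + 4) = (q + 2)^2*(q + 2)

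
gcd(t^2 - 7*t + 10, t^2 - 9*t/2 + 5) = t - 2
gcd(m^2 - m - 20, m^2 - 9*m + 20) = m - 5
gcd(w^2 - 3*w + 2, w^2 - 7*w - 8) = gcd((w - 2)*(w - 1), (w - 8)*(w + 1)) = 1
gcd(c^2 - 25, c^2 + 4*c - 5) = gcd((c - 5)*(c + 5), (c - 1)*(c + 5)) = c + 5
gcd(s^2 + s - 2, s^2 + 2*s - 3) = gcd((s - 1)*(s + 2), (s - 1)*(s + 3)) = s - 1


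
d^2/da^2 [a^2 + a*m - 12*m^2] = 2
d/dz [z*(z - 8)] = 2*z - 8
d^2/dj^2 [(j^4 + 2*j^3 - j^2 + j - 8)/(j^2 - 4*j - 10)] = 2*(j^6 - 12*j^5 + 18*j^4 + 369*j^3 + 786*j^2 + 726*j - 348)/(j^6 - 12*j^5 + 18*j^4 + 176*j^3 - 180*j^2 - 1200*j - 1000)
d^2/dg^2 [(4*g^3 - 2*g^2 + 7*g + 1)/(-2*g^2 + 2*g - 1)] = 28*(-2*g^3 + 3*g - 1)/(8*g^6 - 24*g^5 + 36*g^4 - 32*g^3 + 18*g^2 - 6*g + 1)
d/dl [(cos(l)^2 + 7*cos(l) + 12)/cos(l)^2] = (7*cos(l) + 24)*sin(l)/cos(l)^3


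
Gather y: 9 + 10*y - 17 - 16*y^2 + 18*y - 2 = -16*y^2 + 28*y - 10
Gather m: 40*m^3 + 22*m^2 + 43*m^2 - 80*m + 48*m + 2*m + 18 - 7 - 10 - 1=40*m^3 + 65*m^2 - 30*m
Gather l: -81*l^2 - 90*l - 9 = -81*l^2 - 90*l - 9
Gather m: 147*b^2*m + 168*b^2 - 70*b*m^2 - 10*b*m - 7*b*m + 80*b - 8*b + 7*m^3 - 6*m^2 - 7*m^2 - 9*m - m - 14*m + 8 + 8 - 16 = 168*b^2 + 72*b + 7*m^3 + m^2*(-70*b - 13) + m*(147*b^2 - 17*b - 24)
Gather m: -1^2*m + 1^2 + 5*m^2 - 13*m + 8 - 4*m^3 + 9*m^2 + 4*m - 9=-4*m^3 + 14*m^2 - 10*m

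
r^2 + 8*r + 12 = (r + 2)*(r + 6)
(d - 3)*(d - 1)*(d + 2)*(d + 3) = d^4 + d^3 - 11*d^2 - 9*d + 18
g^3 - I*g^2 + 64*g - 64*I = (g - 8*I)*(g - I)*(g + 8*I)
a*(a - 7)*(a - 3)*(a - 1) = a^4 - 11*a^3 + 31*a^2 - 21*a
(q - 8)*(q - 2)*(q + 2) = q^3 - 8*q^2 - 4*q + 32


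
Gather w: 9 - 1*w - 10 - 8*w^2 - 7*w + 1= -8*w^2 - 8*w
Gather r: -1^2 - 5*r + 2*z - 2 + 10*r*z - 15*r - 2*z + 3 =r*(10*z - 20)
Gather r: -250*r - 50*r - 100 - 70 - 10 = -300*r - 180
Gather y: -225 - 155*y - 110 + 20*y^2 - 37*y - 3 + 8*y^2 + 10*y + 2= 28*y^2 - 182*y - 336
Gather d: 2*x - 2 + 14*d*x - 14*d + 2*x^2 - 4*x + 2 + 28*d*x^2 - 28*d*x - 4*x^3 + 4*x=d*(28*x^2 - 14*x - 14) - 4*x^3 + 2*x^2 + 2*x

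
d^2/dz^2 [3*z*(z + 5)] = 6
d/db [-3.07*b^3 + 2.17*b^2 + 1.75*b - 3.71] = -9.21*b^2 + 4.34*b + 1.75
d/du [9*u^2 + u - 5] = 18*u + 1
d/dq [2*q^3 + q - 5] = 6*q^2 + 1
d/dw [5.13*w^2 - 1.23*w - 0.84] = 10.26*w - 1.23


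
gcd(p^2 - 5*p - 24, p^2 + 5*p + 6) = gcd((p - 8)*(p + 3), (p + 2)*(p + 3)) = p + 3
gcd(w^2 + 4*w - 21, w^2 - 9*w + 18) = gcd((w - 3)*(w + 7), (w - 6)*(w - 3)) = w - 3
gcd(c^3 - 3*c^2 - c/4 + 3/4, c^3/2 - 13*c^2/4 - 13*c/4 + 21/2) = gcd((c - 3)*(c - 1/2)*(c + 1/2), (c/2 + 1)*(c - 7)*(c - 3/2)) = 1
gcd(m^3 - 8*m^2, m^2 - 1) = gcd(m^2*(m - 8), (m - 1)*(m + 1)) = 1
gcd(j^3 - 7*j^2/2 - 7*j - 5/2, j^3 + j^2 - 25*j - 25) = j^2 - 4*j - 5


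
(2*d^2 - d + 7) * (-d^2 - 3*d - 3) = -2*d^4 - 5*d^3 - 10*d^2 - 18*d - 21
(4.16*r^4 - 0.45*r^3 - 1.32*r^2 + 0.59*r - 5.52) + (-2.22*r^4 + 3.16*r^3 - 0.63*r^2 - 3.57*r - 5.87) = 1.94*r^4 + 2.71*r^3 - 1.95*r^2 - 2.98*r - 11.39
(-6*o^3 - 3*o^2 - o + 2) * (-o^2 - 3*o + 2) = 6*o^5 + 21*o^4 - 2*o^3 - 5*o^2 - 8*o + 4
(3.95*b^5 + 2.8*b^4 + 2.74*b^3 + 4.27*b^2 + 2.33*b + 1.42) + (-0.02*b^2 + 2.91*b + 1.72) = 3.95*b^5 + 2.8*b^4 + 2.74*b^3 + 4.25*b^2 + 5.24*b + 3.14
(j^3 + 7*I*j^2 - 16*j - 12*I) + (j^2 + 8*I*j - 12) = j^3 + j^2 + 7*I*j^2 - 16*j + 8*I*j - 12 - 12*I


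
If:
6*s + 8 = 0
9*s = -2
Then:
No Solution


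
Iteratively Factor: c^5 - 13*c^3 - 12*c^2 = (c - 4)*(c^4 + 4*c^3 + 3*c^2) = (c - 4)*(c + 3)*(c^3 + c^2) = (c - 4)*(c + 1)*(c + 3)*(c^2) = c*(c - 4)*(c + 1)*(c + 3)*(c)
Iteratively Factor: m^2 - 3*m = (m)*(m - 3)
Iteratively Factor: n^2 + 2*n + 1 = (n + 1)*(n + 1)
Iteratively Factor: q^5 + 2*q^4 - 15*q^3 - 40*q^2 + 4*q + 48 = (q - 1)*(q^4 + 3*q^3 - 12*q^2 - 52*q - 48) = (q - 1)*(q + 3)*(q^3 - 12*q - 16) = (q - 1)*(q + 2)*(q + 3)*(q^2 - 2*q - 8) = (q - 4)*(q - 1)*(q + 2)*(q + 3)*(q + 2)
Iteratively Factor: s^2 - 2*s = (s)*(s - 2)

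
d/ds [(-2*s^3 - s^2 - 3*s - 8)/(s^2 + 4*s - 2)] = (-2*s^4 - 16*s^3 + 11*s^2 + 20*s + 38)/(s^4 + 8*s^3 + 12*s^2 - 16*s + 4)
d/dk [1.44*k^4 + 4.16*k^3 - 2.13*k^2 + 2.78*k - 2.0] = 5.76*k^3 + 12.48*k^2 - 4.26*k + 2.78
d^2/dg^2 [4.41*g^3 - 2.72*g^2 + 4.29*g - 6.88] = 26.46*g - 5.44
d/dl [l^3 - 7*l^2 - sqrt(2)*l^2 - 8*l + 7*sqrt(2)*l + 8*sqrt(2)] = 3*l^2 - 14*l - 2*sqrt(2)*l - 8 + 7*sqrt(2)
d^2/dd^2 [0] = 0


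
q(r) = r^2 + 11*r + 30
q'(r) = 2*r + 11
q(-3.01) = 5.95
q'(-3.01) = 4.98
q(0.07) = 30.77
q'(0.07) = 11.14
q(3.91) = 88.30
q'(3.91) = 18.82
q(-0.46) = 25.15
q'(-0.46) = 10.08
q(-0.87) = 21.19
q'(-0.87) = 9.26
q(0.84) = 39.95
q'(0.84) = 12.68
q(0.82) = 39.69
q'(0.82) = 12.64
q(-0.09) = 29.02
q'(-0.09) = 10.82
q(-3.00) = 6.00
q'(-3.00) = 5.00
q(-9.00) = 12.00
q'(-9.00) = -7.00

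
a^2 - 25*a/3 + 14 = (a - 6)*(a - 7/3)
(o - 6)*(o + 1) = o^2 - 5*o - 6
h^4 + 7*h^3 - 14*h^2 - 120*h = h*(h - 4)*(h + 5)*(h + 6)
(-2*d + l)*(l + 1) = -2*d*l - 2*d + l^2 + l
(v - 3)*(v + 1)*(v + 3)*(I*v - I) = I*v^4 - 10*I*v^2 + 9*I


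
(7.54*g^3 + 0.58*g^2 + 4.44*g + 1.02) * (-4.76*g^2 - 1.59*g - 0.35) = -35.8904*g^5 - 14.7494*g^4 - 24.6956*g^3 - 12.1178*g^2 - 3.1758*g - 0.357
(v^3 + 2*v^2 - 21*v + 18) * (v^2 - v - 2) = v^5 + v^4 - 25*v^3 + 35*v^2 + 24*v - 36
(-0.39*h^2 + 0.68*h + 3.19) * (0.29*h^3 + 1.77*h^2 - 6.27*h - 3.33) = -0.1131*h^5 - 0.4931*h^4 + 4.574*h^3 + 2.6814*h^2 - 22.2657*h - 10.6227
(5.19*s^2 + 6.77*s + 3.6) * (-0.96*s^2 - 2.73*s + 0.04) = -4.9824*s^4 - 20.6679*s^3 - 21.7305*s^2 - 9.5572*s + 0.144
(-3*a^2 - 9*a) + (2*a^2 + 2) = -a^2 - 9*a + 2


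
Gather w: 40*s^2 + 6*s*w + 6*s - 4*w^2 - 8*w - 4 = 40*s^2 + 6*s - 4*w^2 + w*(6*s - 8) - 4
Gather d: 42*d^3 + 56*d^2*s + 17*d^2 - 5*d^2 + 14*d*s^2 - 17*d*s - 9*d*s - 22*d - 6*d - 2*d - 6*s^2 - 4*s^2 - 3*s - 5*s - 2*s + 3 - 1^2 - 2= 42*d^3 + d^2*(56*s + 12) + d*(14*s^2 - 26*s - 30) - 10*s^2 - 10*s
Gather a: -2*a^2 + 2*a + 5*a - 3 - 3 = -2*a^2 + 7*a - 6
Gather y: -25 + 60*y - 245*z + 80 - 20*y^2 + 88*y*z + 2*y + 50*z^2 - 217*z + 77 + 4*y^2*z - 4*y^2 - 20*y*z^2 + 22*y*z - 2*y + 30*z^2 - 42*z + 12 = y^2*(4*z - 24) + y*(-20*z^2 + 110*z + 60) + 80*z^2 - 504*z + 144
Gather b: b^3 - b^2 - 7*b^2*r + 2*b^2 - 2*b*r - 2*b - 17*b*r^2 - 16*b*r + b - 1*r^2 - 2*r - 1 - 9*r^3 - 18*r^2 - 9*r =b^3 + b^2*(1 - 7*r) + b*(-17*r^2 - 18*r - 1) - 9*r^3 - 19*r^2 - 11*r - 1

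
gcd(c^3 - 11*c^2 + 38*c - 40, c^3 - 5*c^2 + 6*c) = c - 2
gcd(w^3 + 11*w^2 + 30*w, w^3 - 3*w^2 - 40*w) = w^2 + 5*w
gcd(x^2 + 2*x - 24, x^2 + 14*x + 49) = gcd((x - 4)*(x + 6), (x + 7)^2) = 1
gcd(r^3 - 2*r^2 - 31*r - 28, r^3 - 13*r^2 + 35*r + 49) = r^2 - 6*r - 7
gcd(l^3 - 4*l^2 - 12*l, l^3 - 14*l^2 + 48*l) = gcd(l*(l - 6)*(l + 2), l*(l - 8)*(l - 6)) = l^2 - 6*l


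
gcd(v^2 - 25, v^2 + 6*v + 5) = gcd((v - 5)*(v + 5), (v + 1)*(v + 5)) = v + 5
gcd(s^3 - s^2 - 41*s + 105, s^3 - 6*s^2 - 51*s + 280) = s^2 + 2*s - 35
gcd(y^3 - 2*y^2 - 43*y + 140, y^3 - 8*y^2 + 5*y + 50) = y - 5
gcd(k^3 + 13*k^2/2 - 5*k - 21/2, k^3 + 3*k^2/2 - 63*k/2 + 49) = k + 7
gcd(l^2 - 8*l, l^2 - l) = l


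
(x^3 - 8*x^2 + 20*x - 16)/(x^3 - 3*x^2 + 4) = (x - 4)/(x + 1)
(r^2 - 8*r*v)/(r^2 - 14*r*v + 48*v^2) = r/(r - 6*v)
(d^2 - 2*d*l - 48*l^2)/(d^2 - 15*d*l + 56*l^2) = (d + 6*l)/(d - 7*l)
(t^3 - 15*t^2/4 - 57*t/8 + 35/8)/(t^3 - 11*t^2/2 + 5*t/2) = (t + 7/4)/t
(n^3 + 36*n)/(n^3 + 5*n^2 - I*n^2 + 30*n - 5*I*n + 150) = n*(n + 6*I)/(n^2 + 5*n*(1 + I) + 25*I)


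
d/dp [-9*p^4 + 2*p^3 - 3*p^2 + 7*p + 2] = -36*p^3 + 6*p^2 - 6*p + 7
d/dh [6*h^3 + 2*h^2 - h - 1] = 18*h^2 + 4*h - 1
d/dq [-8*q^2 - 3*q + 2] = -16*q - 3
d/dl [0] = 0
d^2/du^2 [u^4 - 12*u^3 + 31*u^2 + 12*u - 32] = 12*u^2 - 72*u + 62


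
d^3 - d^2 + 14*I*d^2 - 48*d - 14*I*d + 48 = (d - 1)*(d + 6*I)*(d + 8*I)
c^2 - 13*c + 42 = (c - 7)*(c - 6)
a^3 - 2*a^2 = a^2*(a - 2)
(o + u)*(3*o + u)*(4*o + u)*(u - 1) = 12*o^3*u - 12*o^3 + 19*o^2*u^2 - 19*o^2*u + 8*o*u^3 - 8*o*u^2 + u^4 - u^3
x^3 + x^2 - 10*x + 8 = (x - 2)*(x - 1)*(x + 4)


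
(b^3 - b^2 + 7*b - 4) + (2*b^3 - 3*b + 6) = 3*b^3 - b^2 + 4*b + 2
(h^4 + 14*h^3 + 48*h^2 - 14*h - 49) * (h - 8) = h^5 + 6*h^4 - 64*h^3 - 398*h^2 + 63*h + 392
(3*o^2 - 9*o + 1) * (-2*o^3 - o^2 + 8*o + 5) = -6*o^5 + 15*o^4 + 31*o^3 - 58*o^2 - 37*o + 5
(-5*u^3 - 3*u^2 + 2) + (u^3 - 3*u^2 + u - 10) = -4*u^3 - 6*u^2 + u - 8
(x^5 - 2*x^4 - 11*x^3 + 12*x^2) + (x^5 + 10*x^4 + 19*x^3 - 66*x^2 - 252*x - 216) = 2*x^5 + 8*x^4 + 8*x^3 - 54*x^2 - 252*x - 216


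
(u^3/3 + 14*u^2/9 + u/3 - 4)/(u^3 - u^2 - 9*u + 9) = (3*u^2 + 5*u - 12)/(9*(u^2 - 4*u + 3))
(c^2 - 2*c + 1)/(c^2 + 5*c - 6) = (c - 1)/(c + 6)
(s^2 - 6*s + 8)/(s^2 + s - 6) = (s - 4)/(s + 3)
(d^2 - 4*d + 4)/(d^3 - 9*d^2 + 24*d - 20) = 1/(d - 5)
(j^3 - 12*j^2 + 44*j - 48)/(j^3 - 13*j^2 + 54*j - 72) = (j - 2)/(j - 3)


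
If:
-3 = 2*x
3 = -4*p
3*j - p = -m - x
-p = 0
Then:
No Solution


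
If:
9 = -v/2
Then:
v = -18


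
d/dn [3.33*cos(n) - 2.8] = -3.33*sin(n)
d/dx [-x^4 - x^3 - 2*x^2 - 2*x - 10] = -4*x^3 - 3*x^2 - 4*x - 2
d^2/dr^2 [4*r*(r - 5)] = 8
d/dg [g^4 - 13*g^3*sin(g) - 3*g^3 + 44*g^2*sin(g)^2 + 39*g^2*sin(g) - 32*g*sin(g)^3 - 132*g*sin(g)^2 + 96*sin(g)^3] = -13*g^3*cos(g) + 4*g^3 - 39*g^2*sin(g) + 44*g^2*sin(2*g) + 39*g^2*cos(g) - 9*g^2 - 96*g*sin(g)^2*cos(g) + 88*g*sin(g)^2 + 78*g*sin(g) - 132*g*sin(2*g) - 32*sin(g)^3 + 288*sin(g)^2*cos(g) - 132*sin(g)^2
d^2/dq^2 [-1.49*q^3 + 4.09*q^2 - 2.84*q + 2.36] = 8.18 - 8.94*q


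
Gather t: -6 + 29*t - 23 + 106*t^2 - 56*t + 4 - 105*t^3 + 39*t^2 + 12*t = -105*t^3 + 145*t^2 - 15*t - 25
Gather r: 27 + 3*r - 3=3*r + 24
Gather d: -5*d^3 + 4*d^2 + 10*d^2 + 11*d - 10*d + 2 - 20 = -5*d^3 + 14*d^2 + d - 18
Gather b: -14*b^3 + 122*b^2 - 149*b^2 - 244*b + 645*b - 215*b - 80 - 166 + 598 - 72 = -14*b^3 - 27*b^2 + 186*b + 280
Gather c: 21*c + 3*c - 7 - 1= 24*c - 8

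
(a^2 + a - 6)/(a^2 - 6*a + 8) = (a + 3)/(a - 4)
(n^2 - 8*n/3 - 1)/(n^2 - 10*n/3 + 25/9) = 3*(3*n^2 - 8*n - 3)/(9*n^2 - 30*n + 25)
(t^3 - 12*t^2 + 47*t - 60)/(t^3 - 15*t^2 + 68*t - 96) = (t - 5)/(t - 8)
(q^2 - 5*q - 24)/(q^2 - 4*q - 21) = (q - 8)/(q - 7)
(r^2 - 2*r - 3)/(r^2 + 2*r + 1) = (r - 3)/(r + 1)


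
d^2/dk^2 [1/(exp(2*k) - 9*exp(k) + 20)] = ((9 - 4*exp(k))*(exp(2*k) - 9*exp(k) + 20) + 2*(2*exp(k) - 9)^2*exp(k))*exp(k)/(exp(2*k) - 9*exp(k) + 20)^3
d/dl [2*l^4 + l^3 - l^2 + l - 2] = 8*l^3 + 3*l^2 - 2*l + 1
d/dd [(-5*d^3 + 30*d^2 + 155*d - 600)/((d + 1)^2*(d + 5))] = 5*(59 - 13*d)/(d^3 + 3*d^2 + 3*d + 1)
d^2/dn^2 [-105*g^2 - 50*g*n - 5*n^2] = -10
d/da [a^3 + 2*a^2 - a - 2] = 3*a^2 + 4*a - 1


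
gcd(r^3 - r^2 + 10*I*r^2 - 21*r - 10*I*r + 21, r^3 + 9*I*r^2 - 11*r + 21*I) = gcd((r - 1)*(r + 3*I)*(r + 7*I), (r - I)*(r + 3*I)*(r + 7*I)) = r^2 + 10*I*r - 21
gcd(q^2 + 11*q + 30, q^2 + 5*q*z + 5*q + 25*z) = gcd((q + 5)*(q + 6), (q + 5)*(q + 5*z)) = q + 5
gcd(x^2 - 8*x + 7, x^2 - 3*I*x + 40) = 1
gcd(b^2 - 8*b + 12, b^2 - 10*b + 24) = b - 6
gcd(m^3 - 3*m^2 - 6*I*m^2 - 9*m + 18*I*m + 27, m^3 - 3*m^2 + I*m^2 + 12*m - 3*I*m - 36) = m^2 + m*(-3 - 3*I) + 9*I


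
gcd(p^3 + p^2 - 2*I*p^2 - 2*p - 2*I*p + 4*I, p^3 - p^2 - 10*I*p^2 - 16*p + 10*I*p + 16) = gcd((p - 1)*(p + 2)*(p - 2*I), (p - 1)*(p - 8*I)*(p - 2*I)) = p^2 + p*(-1 - 2*I) + 2*I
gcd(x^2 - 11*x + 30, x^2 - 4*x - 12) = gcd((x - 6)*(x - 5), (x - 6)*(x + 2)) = x - 6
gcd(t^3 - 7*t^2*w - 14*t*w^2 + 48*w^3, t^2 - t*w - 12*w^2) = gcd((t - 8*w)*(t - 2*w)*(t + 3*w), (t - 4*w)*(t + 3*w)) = t + 3*w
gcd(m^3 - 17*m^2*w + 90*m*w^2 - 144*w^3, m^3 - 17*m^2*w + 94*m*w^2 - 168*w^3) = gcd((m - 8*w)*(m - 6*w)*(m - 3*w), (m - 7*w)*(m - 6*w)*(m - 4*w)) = -m + 6*w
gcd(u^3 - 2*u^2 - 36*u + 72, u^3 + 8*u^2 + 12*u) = u + 6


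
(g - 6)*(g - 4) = g^2 - 10*g + 24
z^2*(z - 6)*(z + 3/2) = z^4 - 9*z^3/2 - 9*z^2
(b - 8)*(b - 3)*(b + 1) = b^3 - 10*b^2 + 13*b + 24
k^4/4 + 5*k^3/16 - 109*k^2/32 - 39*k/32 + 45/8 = (k/4 + 1)*(k - 3)*(k - 5/4)*(k + 3/2)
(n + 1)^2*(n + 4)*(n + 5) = n^4 + 11*n^3 + 39*n^2 + 49*n + 20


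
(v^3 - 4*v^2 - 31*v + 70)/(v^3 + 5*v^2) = 1 - 9/v + 14/v^2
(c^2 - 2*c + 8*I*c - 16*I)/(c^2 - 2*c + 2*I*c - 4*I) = (c + 8*I)/(c + 2*I)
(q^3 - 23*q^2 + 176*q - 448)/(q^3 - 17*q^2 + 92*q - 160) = (q^2 - 15*q + 56)/(q^2 - 9*q + 20)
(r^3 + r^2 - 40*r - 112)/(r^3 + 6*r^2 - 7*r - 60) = (r^2 - 3*r - 28)/(r^2 + 2*r - 15)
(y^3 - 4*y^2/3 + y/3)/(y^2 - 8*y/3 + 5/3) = y*(3*y - 1)/(3*y - 5)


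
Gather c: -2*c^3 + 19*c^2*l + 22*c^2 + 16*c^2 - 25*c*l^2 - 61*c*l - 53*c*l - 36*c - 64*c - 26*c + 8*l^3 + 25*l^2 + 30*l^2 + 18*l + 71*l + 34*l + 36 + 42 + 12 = -2*c^3 + c^2*(19*l + 38) + c*(-25*l^2 - 114*l - 126) + 8*l^3 + 55*l^2 + 123*l + 90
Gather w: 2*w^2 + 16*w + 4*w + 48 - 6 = 2*w^2 + 20*w + 42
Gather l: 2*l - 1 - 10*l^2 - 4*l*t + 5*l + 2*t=-10*l^2 + l*(7 - 4*t) + 2*t - 1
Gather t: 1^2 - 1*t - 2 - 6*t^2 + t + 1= -6*t^2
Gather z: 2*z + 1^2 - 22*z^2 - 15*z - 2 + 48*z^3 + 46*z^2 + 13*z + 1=48*z^3 + 24*z^2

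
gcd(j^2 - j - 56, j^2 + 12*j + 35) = j + 7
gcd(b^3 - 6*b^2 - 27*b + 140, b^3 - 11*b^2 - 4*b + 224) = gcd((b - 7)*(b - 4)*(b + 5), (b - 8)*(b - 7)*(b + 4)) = b - 7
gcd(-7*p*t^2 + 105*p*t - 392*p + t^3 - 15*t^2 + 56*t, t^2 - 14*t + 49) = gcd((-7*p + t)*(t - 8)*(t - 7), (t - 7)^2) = t - 7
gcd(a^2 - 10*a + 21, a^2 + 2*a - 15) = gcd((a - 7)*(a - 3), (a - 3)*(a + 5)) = a - 3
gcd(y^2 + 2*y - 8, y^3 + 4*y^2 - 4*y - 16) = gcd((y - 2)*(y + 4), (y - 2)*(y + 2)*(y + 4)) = y^2 + 2*y - 8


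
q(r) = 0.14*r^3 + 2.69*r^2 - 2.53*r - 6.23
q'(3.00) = 17.39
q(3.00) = 14.17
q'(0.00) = -2.53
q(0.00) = -6.23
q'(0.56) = 0.61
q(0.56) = -6.78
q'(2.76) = 15.52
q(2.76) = 10.22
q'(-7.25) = -19.46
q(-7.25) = 100.15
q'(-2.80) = -14.30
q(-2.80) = 18.87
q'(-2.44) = -13.16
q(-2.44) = 13.92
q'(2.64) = 14.60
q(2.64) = 8.41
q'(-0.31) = -4.16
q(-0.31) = -5.19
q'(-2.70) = -13.99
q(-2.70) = 17.46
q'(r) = 0.42*r^2 + 5.38*r - 2.53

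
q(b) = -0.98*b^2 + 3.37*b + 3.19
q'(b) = 3.37 - 1.96*b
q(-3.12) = -16.86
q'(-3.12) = 9.49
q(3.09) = 4.25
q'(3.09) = -2.69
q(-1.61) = -4.78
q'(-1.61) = 6.53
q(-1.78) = -5.91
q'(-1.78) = 6.86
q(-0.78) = -0.03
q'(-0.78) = 4.90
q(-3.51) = -20.71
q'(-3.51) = 10.25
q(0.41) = 4.41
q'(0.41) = 2.57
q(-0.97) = -1.00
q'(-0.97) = 5.27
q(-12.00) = -178.37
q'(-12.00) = 26.89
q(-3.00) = -15.74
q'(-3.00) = 9.25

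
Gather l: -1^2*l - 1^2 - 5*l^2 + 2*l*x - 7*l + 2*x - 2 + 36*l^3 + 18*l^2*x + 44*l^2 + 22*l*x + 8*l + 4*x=36*l^3 + l^2*(18*x + 39) + 24*l*x + 6*x - 3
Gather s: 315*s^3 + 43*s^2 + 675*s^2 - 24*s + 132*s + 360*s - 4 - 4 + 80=315*s^3 + 718*s^2 + 468*s + 72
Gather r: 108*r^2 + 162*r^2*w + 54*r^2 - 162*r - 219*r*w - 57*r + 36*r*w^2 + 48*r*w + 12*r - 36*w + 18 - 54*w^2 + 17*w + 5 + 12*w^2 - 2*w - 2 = r^2*(162*w + 162) + r*(36*w^2 - 171*w - 207) - 42*w^2 - 21*w + 21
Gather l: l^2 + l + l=l^2 + 2*l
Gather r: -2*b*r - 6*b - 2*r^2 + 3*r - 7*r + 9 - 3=-6*b - 2*r^2 + r*(-2*b - 4) + 6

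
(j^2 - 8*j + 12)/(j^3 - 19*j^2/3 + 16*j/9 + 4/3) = 9*(j - 2)/(9*j^2 - 3*j - 2)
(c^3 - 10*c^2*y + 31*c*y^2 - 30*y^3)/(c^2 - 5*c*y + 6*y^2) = c - 5*y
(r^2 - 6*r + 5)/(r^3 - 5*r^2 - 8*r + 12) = (r - 5)/(r^2 - 4*r - 12)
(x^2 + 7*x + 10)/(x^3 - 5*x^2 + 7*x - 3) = (x^2 + 7*x + 10)/(x^3 - 5*x^2 + 7*x - 3)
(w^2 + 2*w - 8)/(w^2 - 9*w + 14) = (w + 4)/(w - 7)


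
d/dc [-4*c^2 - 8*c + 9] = -8*c - 8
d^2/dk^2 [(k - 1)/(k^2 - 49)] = 2*(4*k^2*(k - 1) + (1 - 3*k)*(k^2 - 49))/(k^2 - 49)^3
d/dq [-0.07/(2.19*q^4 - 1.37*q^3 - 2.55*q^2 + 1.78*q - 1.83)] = (0.6132*q^3 - 0.2877*q^2 - 0.357*q + 0.1246)/(-2.19*q^4 + 1.37*q^3 + 2.55*q^2 - 1.78*q + 1.83)^2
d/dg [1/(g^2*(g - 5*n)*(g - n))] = (-g*(g - 5*n) - g*(g - n) - 2*(g - 5*n)*(g - n))/(g^3*(g - 5*n)^2*(g - n)^2)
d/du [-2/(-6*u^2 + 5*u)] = 2*(5 - 12*u)/(u^2*(6*u - 5)^2)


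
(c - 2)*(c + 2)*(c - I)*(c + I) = c^4 - 3*c^2 - 4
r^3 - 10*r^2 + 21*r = r*(r - 7)*(r - 3)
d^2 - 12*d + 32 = (d - 8)*(d - 4)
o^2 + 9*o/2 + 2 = (o + 1/2)*(o + 4)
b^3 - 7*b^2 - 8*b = b*(b - 8)*(b + 1)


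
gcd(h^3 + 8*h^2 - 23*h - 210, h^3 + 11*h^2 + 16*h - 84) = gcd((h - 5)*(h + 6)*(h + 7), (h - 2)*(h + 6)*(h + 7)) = h^2 + 13*h + 42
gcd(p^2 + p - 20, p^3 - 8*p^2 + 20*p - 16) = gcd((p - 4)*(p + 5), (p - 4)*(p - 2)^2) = p - 4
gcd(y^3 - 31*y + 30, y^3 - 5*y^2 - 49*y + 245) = y - 5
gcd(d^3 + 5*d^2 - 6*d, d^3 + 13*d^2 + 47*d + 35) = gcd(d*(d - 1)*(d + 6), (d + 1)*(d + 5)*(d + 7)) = 1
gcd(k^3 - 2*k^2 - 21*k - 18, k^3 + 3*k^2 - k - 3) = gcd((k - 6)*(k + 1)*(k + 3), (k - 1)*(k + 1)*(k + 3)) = k^2 + 4*k + 3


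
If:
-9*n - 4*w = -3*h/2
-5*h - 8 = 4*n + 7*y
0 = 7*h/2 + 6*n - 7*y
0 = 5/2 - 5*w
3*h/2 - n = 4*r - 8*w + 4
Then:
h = -104/183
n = -58/183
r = -49/366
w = 1/2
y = -712/1281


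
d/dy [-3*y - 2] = -3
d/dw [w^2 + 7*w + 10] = 2*w + 7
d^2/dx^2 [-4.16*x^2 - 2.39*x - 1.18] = -8.32000000000000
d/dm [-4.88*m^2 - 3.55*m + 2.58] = -9.76*m - 3.55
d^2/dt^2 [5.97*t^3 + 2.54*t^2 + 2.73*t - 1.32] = 35.82*t + 5.08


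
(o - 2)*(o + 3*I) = o^2 - 2*o + 3*I*o - 6*I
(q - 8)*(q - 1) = q^2 - 9*q + 8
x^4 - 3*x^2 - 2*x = x*(x - 2)*(x + 1)^2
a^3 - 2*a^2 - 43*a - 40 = (a - 8)*(a + 1)*(a + 5)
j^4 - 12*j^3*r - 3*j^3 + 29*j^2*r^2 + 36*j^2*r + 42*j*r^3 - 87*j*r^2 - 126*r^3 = (j - 3)*(j - 7*r)*(j - 6*r)*(j + r)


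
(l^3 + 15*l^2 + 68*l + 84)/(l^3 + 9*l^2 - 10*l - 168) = (l + 2)/(l - 4)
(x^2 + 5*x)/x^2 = (x + 5)/x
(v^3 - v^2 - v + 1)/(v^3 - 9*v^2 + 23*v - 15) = (v^2 - 1)/(v^2 - 8*v + 15)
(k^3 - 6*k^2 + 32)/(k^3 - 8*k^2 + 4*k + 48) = (k - 4)/(k - 6)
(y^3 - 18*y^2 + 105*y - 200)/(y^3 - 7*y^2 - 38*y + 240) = (y - 5)/(y + 6)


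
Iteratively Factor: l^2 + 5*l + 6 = (l + 2)*(l + 3)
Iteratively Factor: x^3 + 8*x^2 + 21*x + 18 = (x + 3)*(x^2 + 5*x + 6) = (x + 2)*(x + 3)*(x + 3)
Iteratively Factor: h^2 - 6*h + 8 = (h - 2)*(h - 4)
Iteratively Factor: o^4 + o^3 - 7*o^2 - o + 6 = (o + 1)*(o^3 - 7*o + 6) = (o - 1)*(o + 1)*(o^2 + o - 6) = (o - 2)*(o - 1)*(o + 1)*(o + 3)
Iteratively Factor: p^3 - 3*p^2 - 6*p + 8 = (p - 1)*(p^2 - 2*p - 8) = (p - 1)*(p + 2)*(p - 4)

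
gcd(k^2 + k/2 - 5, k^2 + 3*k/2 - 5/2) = k + 5/2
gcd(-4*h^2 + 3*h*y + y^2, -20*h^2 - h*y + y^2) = 4*h + y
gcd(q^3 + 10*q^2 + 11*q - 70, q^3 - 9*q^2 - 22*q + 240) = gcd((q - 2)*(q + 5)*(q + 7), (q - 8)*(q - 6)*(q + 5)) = q + 5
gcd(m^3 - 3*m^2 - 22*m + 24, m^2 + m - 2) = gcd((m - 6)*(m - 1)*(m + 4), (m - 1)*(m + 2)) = m - 1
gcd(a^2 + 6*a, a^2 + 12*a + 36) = a + 6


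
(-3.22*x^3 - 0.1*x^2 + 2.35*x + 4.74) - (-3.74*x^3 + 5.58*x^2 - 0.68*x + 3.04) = 0.52*x^3 - 5.68*x^2 + 3.03*x + 1.7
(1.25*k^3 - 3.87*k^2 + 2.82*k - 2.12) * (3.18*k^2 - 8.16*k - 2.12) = 3.975*k^5 - 22.5066*k^4 + 37.8968*k^3 - 21.5484*k^2 + 11.3208*k + 4.4944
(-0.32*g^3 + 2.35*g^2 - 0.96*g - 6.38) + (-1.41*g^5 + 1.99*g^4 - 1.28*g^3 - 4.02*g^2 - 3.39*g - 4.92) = -1.41*g^5 + 1.99*g^4 - 1.6*g^3 - 1.67*g^2 - 4.35*g - 11.3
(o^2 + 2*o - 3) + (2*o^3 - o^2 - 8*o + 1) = 2*o^3 - 6*o - 2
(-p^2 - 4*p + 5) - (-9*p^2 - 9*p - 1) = 8*p^2 + 5*p + 6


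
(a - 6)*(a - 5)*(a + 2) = a^3 - 9*a^2 + 8*a + 60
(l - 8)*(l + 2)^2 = l^3 - 4*l^2 - 28*l - 32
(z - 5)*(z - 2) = z^2 - 7*z + 10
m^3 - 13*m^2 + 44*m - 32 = (m - 8)*(m - 4)*(m - 1)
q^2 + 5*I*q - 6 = (q + 2*I)*(q + 3*I)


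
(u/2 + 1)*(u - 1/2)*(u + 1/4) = u^3/2 + 7*u^2/8 - 5*u/16 - 1/8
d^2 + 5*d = d*(d + 5)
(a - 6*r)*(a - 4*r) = a^2 - 10*a*r + 24*r^2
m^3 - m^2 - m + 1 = (m - 1)^2*(m + 1)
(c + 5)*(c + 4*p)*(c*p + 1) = c^3*p + 4*c^2*p^2 + 5*c^2*p + c^2 + 20*c*p^2 + 4*c*p + 5*c + 20*p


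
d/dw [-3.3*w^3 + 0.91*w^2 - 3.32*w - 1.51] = -9.9*w^2 + 1.82*w - 3.32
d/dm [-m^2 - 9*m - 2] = -2*m - 9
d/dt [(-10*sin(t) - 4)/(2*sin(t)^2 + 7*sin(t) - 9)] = 2*(10*sin(t)^2 + 8*sin(t) + 59)*cos(t)/((sin(t) - 1)^2*(2*sin(t) + 9)^2)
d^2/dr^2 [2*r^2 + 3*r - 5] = 4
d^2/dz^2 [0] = 0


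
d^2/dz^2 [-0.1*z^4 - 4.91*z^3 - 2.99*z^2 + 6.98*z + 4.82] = -1.2*z^2 - 29.46*z - 5.98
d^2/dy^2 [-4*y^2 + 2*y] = -8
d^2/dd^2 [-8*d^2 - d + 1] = -16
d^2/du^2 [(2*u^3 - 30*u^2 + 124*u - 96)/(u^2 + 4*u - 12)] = 24*(25*u^3 - 138*u^2 + 348*u - 88)/(u^6 + 12*u^5 + 12*u^4 - 224*u^3 - 144*u^2 + 1728*u - 1728)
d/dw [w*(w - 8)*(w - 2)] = 3*w^2 - 20*w + 16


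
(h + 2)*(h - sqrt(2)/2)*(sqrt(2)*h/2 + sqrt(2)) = sqrt(2)*h^3/2 - h^2/2 + 2*sqrt(2)*h^2 - 2*h + 2*sqrt(2)*h - 2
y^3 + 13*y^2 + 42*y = y*(y + 6)*(y + 7)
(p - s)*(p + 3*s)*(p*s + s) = p^3*s + 2*p^2*s^2 + p^2*s - 3*p*s^3 + 2*p*s^2 - 3*s^3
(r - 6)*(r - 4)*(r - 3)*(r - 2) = r^4 - 15*r^3 + 80*r^2 - 180*r + 144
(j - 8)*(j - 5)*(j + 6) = j^3 - 7*j^2 - 38*j + 240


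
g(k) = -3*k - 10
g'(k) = -3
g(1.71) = -15.13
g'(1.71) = -3.00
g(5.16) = -25.48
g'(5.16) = -3.00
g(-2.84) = -1.48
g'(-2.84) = -3.00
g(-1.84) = -4.48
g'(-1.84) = -3.00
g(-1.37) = -5.89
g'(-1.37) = -3.00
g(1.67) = -15.01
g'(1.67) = -3.00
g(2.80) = -18.40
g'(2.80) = -3.00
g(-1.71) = -4.87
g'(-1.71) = -3.00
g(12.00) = -46.00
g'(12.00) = -3.00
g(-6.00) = 8.00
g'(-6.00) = -3.00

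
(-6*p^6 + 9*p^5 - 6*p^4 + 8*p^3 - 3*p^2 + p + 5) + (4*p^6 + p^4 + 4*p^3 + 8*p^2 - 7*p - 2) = -2*p^6 + 9*p^5 - 5*p^4 + 12*p^3 + 5*p^2 - 6*p + 3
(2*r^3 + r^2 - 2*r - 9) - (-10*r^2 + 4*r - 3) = 2*r^3 + 11*r^2 - 6*r - 6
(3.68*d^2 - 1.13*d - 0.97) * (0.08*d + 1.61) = 0.2944*d^3 + 5.8344*d^2 - 1.8969*d - 1.5617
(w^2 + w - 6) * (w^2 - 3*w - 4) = w^4 - 2*w^3 - 13*w^2 + 14*w + 24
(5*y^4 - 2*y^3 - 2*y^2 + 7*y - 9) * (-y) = -5*y^5 + 2*y^4 + 2*y^3 - 7*y^2 + 9*y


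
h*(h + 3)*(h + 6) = h^3 + 9*h^2 + 18*h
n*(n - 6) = n^2 - 6*n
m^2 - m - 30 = (m - 6)*(m + 5)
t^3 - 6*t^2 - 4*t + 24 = (t - 6)*(t - 2)*(t + 2)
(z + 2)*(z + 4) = z^2 + 6*z + 8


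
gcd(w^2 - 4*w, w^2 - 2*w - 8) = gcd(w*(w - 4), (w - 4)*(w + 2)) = w - 4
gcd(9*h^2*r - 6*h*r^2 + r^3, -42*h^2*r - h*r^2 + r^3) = r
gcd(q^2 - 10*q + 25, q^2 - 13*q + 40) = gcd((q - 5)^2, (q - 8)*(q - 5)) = q - 5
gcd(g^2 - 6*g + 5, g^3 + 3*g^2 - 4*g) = g - 1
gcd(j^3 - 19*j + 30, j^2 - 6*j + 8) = j - 2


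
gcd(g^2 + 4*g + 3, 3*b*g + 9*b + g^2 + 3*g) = g + 3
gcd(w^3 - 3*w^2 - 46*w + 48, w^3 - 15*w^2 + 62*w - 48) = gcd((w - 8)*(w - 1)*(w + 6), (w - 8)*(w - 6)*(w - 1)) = w^2 - 9*w + 8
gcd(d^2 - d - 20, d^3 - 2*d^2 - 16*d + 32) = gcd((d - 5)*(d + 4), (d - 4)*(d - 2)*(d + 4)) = d + 4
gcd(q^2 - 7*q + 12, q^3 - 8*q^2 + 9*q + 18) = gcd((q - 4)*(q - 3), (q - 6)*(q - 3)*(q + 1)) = q - 3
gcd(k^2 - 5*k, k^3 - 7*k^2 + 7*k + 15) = k - 5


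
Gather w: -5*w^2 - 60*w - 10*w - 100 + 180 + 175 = -5*w^2 - 70*w + 255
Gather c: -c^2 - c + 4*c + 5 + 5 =-c^2 + 3*c + 10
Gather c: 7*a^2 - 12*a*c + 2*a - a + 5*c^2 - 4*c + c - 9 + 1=7*a^2 + a + 5*c^2 + c*(-12*a - 3) - 8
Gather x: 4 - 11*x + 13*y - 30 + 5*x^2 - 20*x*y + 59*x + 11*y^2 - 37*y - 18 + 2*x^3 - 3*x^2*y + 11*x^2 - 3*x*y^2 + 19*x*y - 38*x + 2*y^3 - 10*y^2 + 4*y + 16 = 2*x^3 + x^2*(16 - 3*y) + x*(-3*y^2 - y + 10) + 2*y^3 + y^2 - 20*y - 28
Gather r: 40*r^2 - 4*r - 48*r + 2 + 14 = 40*r^2 - 52*r + 16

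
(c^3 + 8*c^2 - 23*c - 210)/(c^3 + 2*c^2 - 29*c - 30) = (c + 7)/(c + 1)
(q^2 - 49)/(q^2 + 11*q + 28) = (q - 7)/(q + 4)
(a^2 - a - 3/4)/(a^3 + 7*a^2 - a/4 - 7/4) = (2*a - 3)/(2*a^2 + 13*a - 7)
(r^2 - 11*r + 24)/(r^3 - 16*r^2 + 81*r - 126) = (r - 8)/(r^2 - 13*r + 42)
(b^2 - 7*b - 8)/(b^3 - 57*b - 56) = 1/(b + 7)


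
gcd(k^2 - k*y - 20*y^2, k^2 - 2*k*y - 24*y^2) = k + 4*y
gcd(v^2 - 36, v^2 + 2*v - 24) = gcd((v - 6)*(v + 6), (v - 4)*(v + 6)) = v + 6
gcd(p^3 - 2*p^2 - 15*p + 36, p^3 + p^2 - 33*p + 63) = p^2 - 6*p + 9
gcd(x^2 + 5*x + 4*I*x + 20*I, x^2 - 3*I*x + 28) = x + 4*I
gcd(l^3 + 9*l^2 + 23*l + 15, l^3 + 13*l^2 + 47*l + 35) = l^2 + 6*l + 5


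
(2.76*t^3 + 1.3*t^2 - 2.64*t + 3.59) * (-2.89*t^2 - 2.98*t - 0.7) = -7.9764*t^5 - 11.9818*t^4 + 1.8236*t^3 - 3.4179*t^2 - 8.8502*t - 2.513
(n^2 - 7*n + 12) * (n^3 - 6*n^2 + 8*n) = n^5 - 13*n^4 + 62*n^3 - 128*n^2 + 96*n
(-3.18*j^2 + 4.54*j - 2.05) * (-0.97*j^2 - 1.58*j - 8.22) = 3.0846*j^4 + 0.620600000000001*j^3 + 20.9549*j^2 - 34.0798*j + 16.851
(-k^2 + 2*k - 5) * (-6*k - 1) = 6*k^3 - 11*k^2 + 28*k + 5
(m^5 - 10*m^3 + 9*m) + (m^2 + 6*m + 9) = m^5 - 10*m^3 + m^2 + 15*m + 9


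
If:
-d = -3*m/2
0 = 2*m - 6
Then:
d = 9/2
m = 3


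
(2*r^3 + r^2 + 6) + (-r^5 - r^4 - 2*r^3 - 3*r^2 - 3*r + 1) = -r^5 - r^4 - 2*r^2 - 3*r + 7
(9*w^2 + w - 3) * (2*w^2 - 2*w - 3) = 18*w^4 - 16*w^3 - 35*w^2 + 3*w + 9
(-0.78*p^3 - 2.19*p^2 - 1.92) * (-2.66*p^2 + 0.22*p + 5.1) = 2.0748*p^5 + 5.6538*p^4 - 4.4598*p^3 - 6.0618*p^2 - 0.4224*p - 9.792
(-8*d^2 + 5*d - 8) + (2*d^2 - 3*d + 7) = -6*d^2 + 2*d - 1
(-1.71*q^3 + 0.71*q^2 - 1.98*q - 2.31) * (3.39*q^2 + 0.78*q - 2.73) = -5.7969*q^5 + 1.0731*q^4 - 1.4901*q^3 - 11.3136*q^2 + 3.6036*q + 6.3063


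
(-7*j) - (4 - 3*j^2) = 3*j^2 - 7*j - 4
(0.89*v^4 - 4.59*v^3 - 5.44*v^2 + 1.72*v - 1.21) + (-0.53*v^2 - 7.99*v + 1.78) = 0.89*v^4 - 4.59*v^3 - 5.97*v^2 - 6.27*v + 0.57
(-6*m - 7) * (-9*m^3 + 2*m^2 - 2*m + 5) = 54*m^4 + 51*m^3 - 2*m^2 - 16*m - 35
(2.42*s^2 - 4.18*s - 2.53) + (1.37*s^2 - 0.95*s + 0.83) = 3.79*s^2 - 5.13*s - 1.7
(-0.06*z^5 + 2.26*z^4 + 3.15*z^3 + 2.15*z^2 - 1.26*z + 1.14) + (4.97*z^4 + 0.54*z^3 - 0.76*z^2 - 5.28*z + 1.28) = -0.06*z^5 + 7.23*z^4 + 3.69*z^3 + 1.39*z^2 - 6.54*z + 2.42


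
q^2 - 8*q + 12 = (q - 6)*(q - 2)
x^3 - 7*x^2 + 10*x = x*(x - 5)*(x - 2)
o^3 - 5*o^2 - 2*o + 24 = (o - 4)*(o - 3)*(o + 2)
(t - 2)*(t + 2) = t^2 - 4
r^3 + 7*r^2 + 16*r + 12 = (r + 2)^2*(r + 3)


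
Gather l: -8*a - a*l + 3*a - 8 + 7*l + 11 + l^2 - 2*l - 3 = -5*a + l^2 + l*(5 - a)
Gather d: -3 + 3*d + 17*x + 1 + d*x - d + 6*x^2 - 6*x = d*(x + 2) + 6*x^2 + 11*x - 2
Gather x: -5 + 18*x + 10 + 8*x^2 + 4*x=8*x^2 + 22*x + 5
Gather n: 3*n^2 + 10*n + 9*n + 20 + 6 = 3*n^2 + 19*n + 26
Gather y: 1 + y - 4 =y - 3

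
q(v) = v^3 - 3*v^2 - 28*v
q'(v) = 3*v^2 - 6*v - 28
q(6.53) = -32.32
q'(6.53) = 60.74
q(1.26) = -38.04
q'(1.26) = -30.80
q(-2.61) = 34.86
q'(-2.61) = 8.10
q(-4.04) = -1.78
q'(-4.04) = 45.20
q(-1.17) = 27.05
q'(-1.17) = -16.87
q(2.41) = -70.91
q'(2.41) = -25.04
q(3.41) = -90.71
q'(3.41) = -13.58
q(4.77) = -93.29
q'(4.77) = 11.64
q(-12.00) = -1824.00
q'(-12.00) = 476.00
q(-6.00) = -156.00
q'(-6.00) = 116.00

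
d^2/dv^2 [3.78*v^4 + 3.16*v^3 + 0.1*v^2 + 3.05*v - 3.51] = 45.36*v^2 + 18.96*v + 0.2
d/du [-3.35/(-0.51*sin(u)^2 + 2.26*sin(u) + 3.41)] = (7.571 - 3.417*sin(u))*cos(u)/(-0.51*sin(u)^2 + 2.26*sin(u) + 3.41)^2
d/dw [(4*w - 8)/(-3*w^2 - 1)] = 4*(-3*w^2 + 6*w*(w - 2) - 1)/(3*w^2 + 1)^2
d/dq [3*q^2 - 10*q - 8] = 6*q - 10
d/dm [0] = 0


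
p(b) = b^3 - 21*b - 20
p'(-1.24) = -16.39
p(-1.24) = 4.13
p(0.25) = -25.23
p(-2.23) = 15.74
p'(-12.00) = 411.00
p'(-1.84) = -10.84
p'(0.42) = -20.47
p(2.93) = -56.38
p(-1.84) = 12.41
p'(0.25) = -20.81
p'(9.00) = 222.00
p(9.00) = 520.00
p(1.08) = -41.42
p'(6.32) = 98.83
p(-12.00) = -1496.00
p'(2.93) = 4.75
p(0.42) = -28.75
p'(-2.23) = -6.08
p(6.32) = 99.72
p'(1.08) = -17.50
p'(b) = 3*b^2 - 21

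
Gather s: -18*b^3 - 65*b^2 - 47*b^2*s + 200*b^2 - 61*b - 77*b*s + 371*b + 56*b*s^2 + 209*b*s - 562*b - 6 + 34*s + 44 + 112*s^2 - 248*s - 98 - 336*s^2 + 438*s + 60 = -18*b^3 + 135*b^2 - 252*b + s^2*(56*b - 224) + s*(-47*b^2 + 132*b + 224)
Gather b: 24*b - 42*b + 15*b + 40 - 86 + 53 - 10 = -3*b - 3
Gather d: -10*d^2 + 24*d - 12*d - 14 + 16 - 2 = -10*d^2 + 12*d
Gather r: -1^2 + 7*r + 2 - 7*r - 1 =0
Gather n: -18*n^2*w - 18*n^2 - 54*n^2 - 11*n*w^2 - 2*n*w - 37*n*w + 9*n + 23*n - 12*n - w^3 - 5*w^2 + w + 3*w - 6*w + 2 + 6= n^2*(-18*w - 72) + n*(-11*w^2 - 39*w + 20) - w^3 - 5*w^2 - 2*w + 8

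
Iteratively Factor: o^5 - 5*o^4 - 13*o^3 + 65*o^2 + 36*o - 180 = (o - 2)*(o^4 - 3*o^3 - 19*o^2 + 27*o + 90) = (o - 2)*(o + 3)*(o^3 - 6*o^2 - o + 30) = (o - 2)*(o + 2)*(o + 3)*(o^2 - 8*o + 15) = (o - 5)*(o - 2)*(o + 2)*(o + 3)*(o - 3)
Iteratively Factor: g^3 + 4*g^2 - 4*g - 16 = (g + 2)*(g^2 + 2*g - 8) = (g - 2)*(g + 2)*(g + 4)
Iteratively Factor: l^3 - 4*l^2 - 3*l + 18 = (l - 3)*(l^2 - l - 6) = (l - 3)*(l + 2)*(l - 3)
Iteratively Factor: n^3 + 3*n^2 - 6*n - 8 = (n + 1)*(n^2 + 2*n - 8) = (n - 2)*(n + 1)*(n + 4)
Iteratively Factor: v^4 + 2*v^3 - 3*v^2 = (v + 3)*(v^3 - v^2) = (v - 1)*(v + 3)*(v^2) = v*(v - 1)*(v + 3)*(v)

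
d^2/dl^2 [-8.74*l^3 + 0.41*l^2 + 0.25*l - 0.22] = 0.82 - 52.44*l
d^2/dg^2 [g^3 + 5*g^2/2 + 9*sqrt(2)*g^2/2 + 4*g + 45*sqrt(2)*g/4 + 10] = 6*g + 5 + 9*sqrt(2)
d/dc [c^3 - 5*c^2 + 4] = c*(3*c - 10)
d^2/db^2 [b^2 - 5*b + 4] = 2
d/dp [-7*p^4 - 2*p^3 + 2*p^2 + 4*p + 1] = -28*p^3 - 6*p^2 + 4*p + 4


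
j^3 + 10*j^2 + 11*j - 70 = (j - 2)*(j + 5)*(j + 7)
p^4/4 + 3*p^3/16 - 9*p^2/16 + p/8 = p*(p/4 + 1/2)*(p - 1)*(p - 1/4)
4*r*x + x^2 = x*(4*r + x)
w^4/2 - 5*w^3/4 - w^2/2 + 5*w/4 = w*(w/2 + 1/2)*(w - 5/2)*(w - 1)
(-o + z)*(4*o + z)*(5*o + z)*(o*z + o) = -20*o^4*z - 20*o^4 + 11*o^3*z^2 + 11*o^3*z + 8*o^2*z^3 + 8*o^2*z^2 + o*z^4 + o*z^3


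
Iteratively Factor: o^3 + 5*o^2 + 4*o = (o + 1)*(o^2 + 4*o) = o*(o + 1)*(o + 4)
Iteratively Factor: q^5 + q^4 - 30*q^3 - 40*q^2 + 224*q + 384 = (q + 3)*(q^4 - 2*q^3 - 24*q^2 + 32*q + 128) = (q + 2)*(q + 3)*(q^3 - 4*q^2 - 16*q + 64) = (q - 4)*(q + 2)*(q + 3)*(q^2 - 16) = (q - 4)^2*(q + 2)*(q + 3)*(q + 4)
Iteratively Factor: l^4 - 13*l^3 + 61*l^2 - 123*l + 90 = (l - 5)*(l^3 - 8*l^2 + 21*l - 18) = (l - 5)*(l - 3)*(l^2 - 5*l + 6) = (l - 5)*(l - 3)*(l - 2)*(l - 3)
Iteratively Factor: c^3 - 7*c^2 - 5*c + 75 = (c - 5)*(c^2 - 2*c - 15) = (c - 5)*(c + 3)*(c - 5)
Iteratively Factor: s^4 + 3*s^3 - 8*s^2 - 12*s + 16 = (s + 4)*(s^3 - s^2 - 4*s + 4) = (s + 2)*(s + 4)*(s^2 - 3*s + 2) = (s - 2)*(s + 2)*(s + 4)*(s - 1)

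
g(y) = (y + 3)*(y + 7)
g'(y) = 2*y + 10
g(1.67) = 40.49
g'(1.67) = 13.34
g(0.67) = 28.15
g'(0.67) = 11.34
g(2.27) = 48.85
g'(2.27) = 14.54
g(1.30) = 35.69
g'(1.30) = 12.60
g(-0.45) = 16.70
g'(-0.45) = 9.10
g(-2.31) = 3.24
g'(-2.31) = 5.38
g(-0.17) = 19.33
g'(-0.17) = 9.66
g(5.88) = 114.37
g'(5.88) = 21.76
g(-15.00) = 96.00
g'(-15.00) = -20.00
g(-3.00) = 0.00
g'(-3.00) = 4.00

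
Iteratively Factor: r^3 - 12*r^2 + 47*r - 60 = (r - 3)*(r^2 - 9*r + 20) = (r - 5)*(r - 3)*(r - 4)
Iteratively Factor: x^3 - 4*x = (x)*(x^2 - 4) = x*(x + 2)*(x - 2)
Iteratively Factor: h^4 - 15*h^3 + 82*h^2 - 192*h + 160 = (h - 4)*(h^3 - 11*h^2 + 38*h - 40) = (h - 4)*(h - 2)*(h^2 - 9*h + 20) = (h - 5)*(h - 4)*(h - 2)*(h - 4)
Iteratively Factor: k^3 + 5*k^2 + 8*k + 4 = (k + 2)*(k^2 + 3*k + 2) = (k + 1)*(k + 2)*(k + 2)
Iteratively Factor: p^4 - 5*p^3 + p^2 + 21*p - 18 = (p - 3)*(p^3 - 2*p^2 - 5*p + 6) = (p - 3)*(p + 2)*(p^2 - 4*p + 3) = (p - 3)*(p - 1)*(p + 2)*(p - 3)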